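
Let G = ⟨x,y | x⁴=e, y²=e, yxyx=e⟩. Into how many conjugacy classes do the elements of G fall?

The conjugacy classes (representative and size) are:
  [e] (size 1), [x] (size 2), [x²] (size 1), [x²y] (size 2), [x³y] (size 2).
Class equation: 1 + 2 + 1 + 2 + 2 = 8 = |G|. So G has 5 conjugacy classes.

Answer: 5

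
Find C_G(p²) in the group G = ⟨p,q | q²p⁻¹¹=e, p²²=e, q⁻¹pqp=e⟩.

⟨p²⟩ ⊆ C_G(p²) since powers of p² commute with p²; so |C_G(p²)| ≥ |⟨p²⟩| = 11.
By orbit–stabilizer, |C_G(p²)| = |G| / |conj. class of p²| = 44 / 2 = 22.
The 22 elements commuting with p² are {e, p, p², p³, p⁴, p⁵, p⁶, p⁷, p⁸, p⁹, p¹⁰, p¹¹, p¹², p¹³, p¹⁴, p¹⁵, p¹⁶, p¹⁷, p¹⁸, p¹⁹, p²⁰, p²¹}.

Answer: {e, p, p², p³, p⁴, p⁵, p⁶, p⁷, p⁸, p⁹, p¹⁰, p¹¹, p¹², p¹³, p¹⁴, p¹⁵, p¹⁶, p¹⁷, p¹⁸, p¹⁹, p²⁰, p²¹}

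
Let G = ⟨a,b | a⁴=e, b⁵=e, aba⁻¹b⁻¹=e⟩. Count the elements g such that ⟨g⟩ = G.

G is cyclic of order 20. An element generates G iff its order is 20, and a cyclic group of order 20 has exactly φ(20) = 8 such elements.

Answer: 8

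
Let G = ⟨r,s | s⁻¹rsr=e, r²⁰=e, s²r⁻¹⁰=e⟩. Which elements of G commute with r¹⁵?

⟨r¹⁵⟩ ⊆ C_G(r¹⁵) since powers of r¹⁵ commute with r¹⁵; so |C_G(r¹⁵)| ≥ |⟨r¹⁵⟩| = 4.
By orbit–stabilizer, |C_G(r¹⁵)| = |G| / |conj. class of r¹⁵| = 40 / 2 = 20.
The 20 elements commuting with r¹⁵ are {e, r, r², r³, r⁴, r⁵, r⁶, r⁷, r⁸, r⁹, r¹⁰, r¹¹, r¹², r¹³, r¹⁴, r¹⁵, r¹⁶, r¹⁷, r¹⁸, r¹⁹}.

Answer: {e, r, r², r³, r⁴, r⁵, r⁶, r⁷, r⁸, r⁹, r¹⁰, r¹¹, r¹², r¹³, r¹⁴, r¹⁵, r¹⁶, r¹⁷, r¹⁸, r¹⁹}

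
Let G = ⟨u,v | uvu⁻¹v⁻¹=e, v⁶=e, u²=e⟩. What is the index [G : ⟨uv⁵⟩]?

First find ord(uv⁵) by computing successive powers:
  (uv⁵)¹ = uv⁵, (uv⁵)² = v⁴, (uv⁵)³ = uv³, (uv⁵)⁴ = v², (uv⁵)⁵ = uv, (uv⁵)⁶ = e.
So |⟨uv⁵⟩| = ord(uv⁵) = 6. With |G| = 12, by Lagrange [G : ⟨uv⁵⟩] = 12/6 = 2.

Answer: 2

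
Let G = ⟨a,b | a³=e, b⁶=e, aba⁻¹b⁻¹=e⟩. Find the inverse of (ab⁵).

The order of (ab⁵) is 6 (smallest k with (ab⁵)ᵏ = e), so (ab⁵)⁻¹ = (ab⁵)⁵ = a²b.
Check: (ab⁵) · (a²b) → (ab⁵) · a² = b⁵;   (b⁵) · b = e, giving e as required.

Answer: a²b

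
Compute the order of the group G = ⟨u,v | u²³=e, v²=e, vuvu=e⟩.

Enumerate words in the generators, reducing via the relations: the distinct elements are
  {e, u, v, uv, u², u³, u⁴, u⁵, u⁶, u⁷, u⁸, u⁹, u²v, u²², u²¹, u²⁰, u³v, u¹², u¹³, u¹¹, u¹⁰, u¹⁴, u¹⁵, u¹⁶, u¹⁷, u¹⁸, u¹⁹, u⁴v, u⁵v, u⁶v, u⁷v, u⁸v, u⁹v, u²²v, u²¹v, u²⁰v, u¹²v, u¹³v, u¹¹v, u¹⁰v, u¹⁴v, u¹⁵v, u¹⁶v, u¹⁷v, u¹⁸v, u¹⁹v}.
No further products give new elements, so |G| = 46.

Answer: 46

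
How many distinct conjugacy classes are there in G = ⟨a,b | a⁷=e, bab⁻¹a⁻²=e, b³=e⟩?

The conjugacy classes (representative and size) are:
  [e] (size 1), [a²] (size 3), [a⁵] (size 3), [b] (size 7), [b²] (size 7).
Class equation: 1 + 3 + 3 + 7 + 7 = 21 = |G|. So G has 5 conjugacy classes.

Answer: 5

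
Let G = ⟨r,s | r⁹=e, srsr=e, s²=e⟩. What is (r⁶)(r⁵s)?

Compute (r⁶) · (r⁵s) by multiplying left to right and reducing via the relations at each step:
  (r⁶) · r⁵ = r²
  (r²) · s = r²s

Answer: r²s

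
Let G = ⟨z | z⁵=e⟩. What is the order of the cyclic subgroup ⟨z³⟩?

|⟨z³⟩| equals the order of z³. Compute successive powers until reaching e:
  (z³)¹ = z³, (z³)² = z, (z³)³ = z⁴, (z³)⁴ = z², (z³)⁵ = e.
The smallest positive k with (z³)ᵏ = e is 5, so |⟨z³⟩| = 5.

Answer: 5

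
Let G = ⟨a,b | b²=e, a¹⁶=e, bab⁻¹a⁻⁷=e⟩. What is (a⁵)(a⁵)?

Compute (a⁵) · (a⁵) by multiplying left to right and reducing via the relations at each step:
  (a⁵) · a⁵ = a¹⁰

Answer: a¹⁰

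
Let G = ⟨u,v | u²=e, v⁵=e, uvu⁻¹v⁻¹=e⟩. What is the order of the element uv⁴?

Compute successive powers until reaching e:
  (uv⁴)¹ = uv⁴, (uv⁴)² = v³, (uv⁴)³ = uv², (uv⁴)⁴ = v, (uv⁴)⁵ = u, (uv⁴)⁶ = v⁴, (uv⁴)⁷ = uv³, (uv⁴)⁸ = v², (uv⁴)⁹ = uv, (uv⁴)¹⁰ = e.
The smallest positive k with (uv⁴)ᵏ = e is 10.

Answer: 10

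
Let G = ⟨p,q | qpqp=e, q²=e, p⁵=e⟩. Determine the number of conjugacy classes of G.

The conjugacy classes (representative and size) are:
  [e] (size 1), [p] (size 2), [p²] (size 2), [q] (size 5).
Class equation: 1 + 2 + 2 + 5 = 10 = |G|. So G has 4 conjugacy classes.

Answer: 4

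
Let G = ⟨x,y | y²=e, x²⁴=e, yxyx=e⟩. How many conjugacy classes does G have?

The conjugacy classes (representative and size) are:
  [e] (size 1), [x²³] (size 2), [x²] (size 2), [x³] (size 2), [x²⁰] (size 2), [x¹⁹] (size 2), [x⁶] (size 2), [x⁷] (size 2), [x⁸] (size 2), [x⁹] (size 2), [x¹⁴] (size 2), [x¹¹] (size 2), [x¹²] (size 1), [x⁴y] (size 12), [x⁵y] (size 12).
Class equation: 1 + 2 + 2 + 2 + 2 + 2 + 2 + 2 + 2 + 2 + 2 + 2 + 1 + 12 + 12 = 48 = |G|. So G has 15 conjugacy classes.

Answer: 15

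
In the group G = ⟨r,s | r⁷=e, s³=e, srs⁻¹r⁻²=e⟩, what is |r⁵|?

Compute successive powers until reaching e:
  (r⁵)¹ = r⁵, (r⁵)² = r³, (r⁵)³ = r, (r⁵)⁴ = r⁶, (r⁵)⁵ = r⁴, (r⁵)⁶ = r², (r⁵)⁷ = e.
The smallest positive k with (r⁵)ᵏ = e is 7.

Answer: 7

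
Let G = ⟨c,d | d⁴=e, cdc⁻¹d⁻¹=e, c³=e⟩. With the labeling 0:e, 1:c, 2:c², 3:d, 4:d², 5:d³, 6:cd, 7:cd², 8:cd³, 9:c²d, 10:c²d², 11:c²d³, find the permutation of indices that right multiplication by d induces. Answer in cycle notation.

(0 3 4 5)(1 6 7 8)(2 9 10 11)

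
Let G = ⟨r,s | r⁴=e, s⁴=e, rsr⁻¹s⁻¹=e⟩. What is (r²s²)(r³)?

Compute (r²s²) · (r³) by multiplying left to right and reducing via the relations at each step:
  (r²s²) · r³ = rs²

Answer: rs²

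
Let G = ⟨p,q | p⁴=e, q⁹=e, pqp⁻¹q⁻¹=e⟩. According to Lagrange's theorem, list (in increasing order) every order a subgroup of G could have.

|G| = 36 = 2² · 3². By Lagrange's theorem the order of any subgroup divides 36; the divisors of 36 are 1, 2, 3, 4, 6, 9, 12, 18, 36.

Answer: 1, 2, 3, 4, 6, 9, 12, 18, 36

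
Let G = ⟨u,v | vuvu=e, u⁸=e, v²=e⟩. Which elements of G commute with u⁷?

⟨u⁷⟩ ⊆ C_G(u⁷) since powers of u⁷ commute with u⁷; so |C_G(u⁷)| ≥ |⟨u⁷⟩| = 8.
By orbit–stabilizer, |C_G(u⁷)| = |G| / |conj. class of u⁷| = 16 / 2 = 8.
The 8 elements commuting with u⁷ are {e, u, u², u³, u⁴, u⁵, u⁶, u⁷}.

Answer: {e, u, u², u³, u⁴, u⁵, u⁶, u⁷}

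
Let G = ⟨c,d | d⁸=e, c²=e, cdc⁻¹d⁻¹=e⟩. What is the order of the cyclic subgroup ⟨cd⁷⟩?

|⟨cd⁷⟩| equals the order of cd⁷. Compute successive powers until reaching e:
  (cd⁷)¹ = cd⁷, (cd⁷)² = d⁶, (cd⁷)³ = cd⁵, (cd⁷)⁴ = d⁴, (cd⁷)⁵ = cd³, (cd⁷)⁶ = d², (cd⁷)⁷ = cd, (cd⁷)⁸ = e.
The smallest positive k with (cd⁷)ᵏ = e is 8, so |⟨cd⁷⟩| = 8.

Answer: 8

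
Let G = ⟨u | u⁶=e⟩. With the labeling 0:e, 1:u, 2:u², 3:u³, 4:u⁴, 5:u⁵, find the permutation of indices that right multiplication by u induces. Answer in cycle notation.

(0 1 2 3 4 5)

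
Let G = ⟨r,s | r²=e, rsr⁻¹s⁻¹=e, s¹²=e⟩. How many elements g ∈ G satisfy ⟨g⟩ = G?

⟨g⟩ = G would require ord(g) = |G| = 24, but the maximum element order in G is 12 < 24. So G is not cyclic and no single element generates it: the count is 0.

Answer: 0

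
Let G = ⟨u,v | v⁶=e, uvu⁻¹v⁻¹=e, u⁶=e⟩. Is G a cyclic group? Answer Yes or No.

|G| = 36, but the maximum element order in G is 6 < 36. No single element generates all of G, so G is not cyclic.

Answer: No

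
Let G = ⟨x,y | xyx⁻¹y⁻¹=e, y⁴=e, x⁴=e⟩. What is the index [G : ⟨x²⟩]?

First find ord(x²) by computing successive powers:
  (x²)¹ = x², (x²)² = e.
So |⟨x²⟩| = ord(x²) = 2. With |G| = 16, by Lagrange [G : ⟨x²⟩] = 16/2 = 8.

Answer: 8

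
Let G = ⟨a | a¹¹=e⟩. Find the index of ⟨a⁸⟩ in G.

First find ord(a⁸) by computing successive powers:
  (a⁸)¹ = a⁸, (a⁸)² = a⁵, (a⁸)³ = a², (a⁸)⁴ = a¹⁰, (a⁸)⁵ = a⁷, (a⁸)⁶ = a⁴, (a⁸)⁷ = a, (a⁸)⁸ = a⁹, (a⁸)⁹ = a⁶, (a⁸)¹⁰ = a³, (a⁸)¹¹ = e.
So |⟨a⁸⟩| = ord(a⁸) = 11. With |G| = 11, by Lagrange [G : ⟨a⁸⟩] = 11/11 = 1.

Answer: 1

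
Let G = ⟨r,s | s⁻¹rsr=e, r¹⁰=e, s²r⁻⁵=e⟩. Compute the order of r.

Compute successive powers until reaching e:
  r¹ = r, r² = r², r³ = r³, r⁴ = r⁴, r⁵ = r⁵, r⁶ = r⁶, r⁷ = r⁷, r⁸ = r⁸, r⁹ = r⁹, r¹⁰ = e.
The smallest positive k with rᵏ = e is 10.

Answer: 10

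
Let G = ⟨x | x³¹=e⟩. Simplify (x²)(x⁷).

Compute (x²) · (x⁷) by multiplying left to right and reducing via the relations at each step:
  (x²) · x⁷ = x⁹

Answer: x⁹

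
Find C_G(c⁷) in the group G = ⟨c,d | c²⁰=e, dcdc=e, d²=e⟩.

⟨c⁷⟩ ⊆ C_G(c⁷) since powers of c⁷ commute with c⁷; so |C_G(c⁷)| ≥ |⟨c⁷⟩| = 20.
By orbit–stabilizer, |C_G(c⁷)| = |G| / |conj. class of c⁷| = 40 / 2 = 20.
The 20 elements commuting with c⁷ are {e, c, c², c³, c⁴, c⁵, c⁶, c⁷, c⁸, c⁹, c¹⁰, c¹¹, c¹², c¹³, c¹⁴, c¹⁵, c¹⁶, c¹⁷, c¹⁸, c¹⁹}.

Answer: {e, c, c², c³, c⁴, c⁵, c⁶, c⁷, c⁸, c⁹, c¹⁰, c¹¹, c¹², c¹³, c¹⁴, c¹⁵, c¹⁶, c¹⁷, c¹⁸, c¹⁹}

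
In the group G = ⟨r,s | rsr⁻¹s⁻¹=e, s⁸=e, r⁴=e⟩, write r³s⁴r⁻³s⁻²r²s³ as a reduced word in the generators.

Multiply left to right, reducing at each step:
  (r³) · s⁴ = r³s⁴
  (r³s⁴) · r⁻³ = s⁴
  (s⁴) · s⁻² = s²
  (s²) · r² = r²s²
  (r²s²) · s³ = r²s⁵

Answer: r²s⁵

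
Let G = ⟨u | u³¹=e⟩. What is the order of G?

G is generated by a single element, so G is cyclic. The relator gives u³¹ = e and no smaller power is forced to be e, so the 31 powers {e, u, u², u³, u⁴, u⁵, u⁶, u⁷, u⁸, u⁹, u²², u²³, u²¹, u²⁰, u²⁴, u²⁵, u²⁶, u²⁷, u²⁸, u²⁹, u³⁰, u¹², u¹³, u¹¹, u¹⁰, u¹⁴, u¹⁵, u¹⁶, u¹⁷, u¹⁸, u¹⁹} are distinct. Hence |G| = 31.

Answer: 31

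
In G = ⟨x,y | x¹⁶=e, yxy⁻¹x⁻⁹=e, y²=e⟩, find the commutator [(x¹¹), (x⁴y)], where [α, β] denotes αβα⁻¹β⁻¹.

[(x¹¹), (x⁴y)] = (x¹¹)·(x⁴y)·(x¹¹)⁻¹·(x⁴y)⁻¹.
  (x¹¹) · (x⁴y) = x¹⁵y
  (x¹⁵y) · (x⁵) = x¹²y
  (x¹²y) · (x¹²y) = x⁸

Answer: x⁸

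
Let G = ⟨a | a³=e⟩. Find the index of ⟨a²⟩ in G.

First find ord(a²) by computing successive powers:
  (a²)¹ = a², (a²)² = a, (a²)³ = e.
So |⟨a²⟩| = ord(a²) = 3. With |G| = 3, by Lagrange [G : ⟨a²⟩] = 3/3 = 1.

Answer: 1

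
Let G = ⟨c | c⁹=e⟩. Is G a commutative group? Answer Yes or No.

G has a single generator, so G is cyclic and hence abelian.

Answer: Yes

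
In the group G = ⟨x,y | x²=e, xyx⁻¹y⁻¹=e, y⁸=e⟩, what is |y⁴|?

Compute successive powers until reaching e:
  (y⁴)¹ = y⁴, (y⁴)² = e.
The smallest positive k with (y⁴)ᵏ = e is 2.

Answer: 2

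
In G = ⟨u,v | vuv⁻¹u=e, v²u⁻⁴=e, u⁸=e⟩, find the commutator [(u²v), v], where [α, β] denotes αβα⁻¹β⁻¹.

[(u²v), v] = (u²v)·v·(u²v)⁻¹·v⁻¹.
  (u²v) · v = u⁶
  (u⁶) · (u²v⁻¹) = v⁻¹
  (v⁻¹) · (v⁻¹) = u⁴

Answer: u⁴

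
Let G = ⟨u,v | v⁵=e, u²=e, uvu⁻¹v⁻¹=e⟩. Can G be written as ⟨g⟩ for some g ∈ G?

|G| = 10. The element uv has order 10 (its powers give 10 distinct elements), so ⟨uv⟩ = G and G is cyclic.

Answer: Yes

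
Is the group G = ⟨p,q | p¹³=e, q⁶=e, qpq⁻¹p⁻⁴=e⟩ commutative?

p·q = pq but q·p = p⁴q, so p·q ≠ q·p and G is not abelian.

Answer: No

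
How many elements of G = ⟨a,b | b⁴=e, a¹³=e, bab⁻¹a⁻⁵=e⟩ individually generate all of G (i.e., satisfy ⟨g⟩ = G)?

⟨g⟩ = G would require ord(g) = |G| = 52, but the maximum element order in G is 13 < 52. So G is not cyclic and no single element generates it: the count is 0.

Answer: 0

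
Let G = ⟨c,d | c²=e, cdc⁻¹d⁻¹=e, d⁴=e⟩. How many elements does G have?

Enumerate words in the generators, reducing via the relations: the distinct elements are
  {c, d, e, cd, d², d³, cd², cd³}.
No further products give new elements, so |G| = 8.

Answer: 8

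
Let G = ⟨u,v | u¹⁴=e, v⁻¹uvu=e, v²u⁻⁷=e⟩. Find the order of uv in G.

Compute successive powers until reaching e:
  (uv)¹ = uv, (uv)² = u⁷, (uv)³ = uv⁻¹, (uv)⁴ = e.
The smallest positive k with (uv)ᵏ = e is 4.

Answer: 4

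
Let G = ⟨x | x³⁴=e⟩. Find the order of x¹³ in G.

Compute successive powers until reaching e:
  (x¹³)¹ = x¹³, (x¹³)² = x²⁶, (x¹³)³ = x⁵, (x¹³)⁴ = x¹⁸, (x¹³)⁵ = x³¹, (x¹³)⁶ = x¹⁰, (x¹³)⁷ = x²³, (x¹³)⁸ = x², (x¹³)⁹ = x¹⁵, (x¹³)¹⁰ = x²⁸, (x¹³)¹¹ = x⁷, (x¹³)¹² = x²⁰, (x¹³)¹³ = x³³, (x¹³)¹⁴ = x¹², (x¹³)¹⁵ = x²⁵, (x¹³)¹⁶ = x⁴, (x¹³)¹⁷ = x¹⁷, (x¹³)¹⁸ = x³⁰, (x¹³)¹⁹ = x⁹, (x¹³)²⁰ = x²², (x¹³)²¹ = x, (x¹³)²² = x¹⁴, (x¹³)²³ = x²⁷, (x¹³)²⁴ = x⁶, (x¹³)²⁵ = x¹⁹, (x¹³)²⁶ = x³², (x¹³)²⁷ = x¹¹, (x¹³)²⁸ = x²⁴, (x¹³)²⁹ = x³, (x¹³)³⁰ = x¹⁶, (x¹³)³¹ = x²⁹, (x¹³)³² = x⁸, (x¹³)³³ = x²¹, (x¹³)³⁴ = e.
The smallest positive k with (x¹³)ᵏ = e is 34.

Answer: 34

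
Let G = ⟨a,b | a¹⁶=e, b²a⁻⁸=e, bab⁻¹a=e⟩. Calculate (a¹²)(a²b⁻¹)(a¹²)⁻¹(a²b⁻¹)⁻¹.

[(a¹²), (a²b⁻¹)] = (a¹²)·(a²b⁻¹)·(a¹²)⁻¹·(a²b⁻¹)⁻¹.
  (a¹²) · (a²b⁻¹) = a⁶b
  (a⁶b) · (a⁴) = a²b
  (a²b) · (a²b) = a⁸

Answer: a⁸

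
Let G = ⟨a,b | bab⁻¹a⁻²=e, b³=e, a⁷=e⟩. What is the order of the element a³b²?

Compute successive powers until reaching e:
  (a³b²)¹ = a³b², (a³b²)² = ab, (a³b²)³ = e.
The smallest positive k with (a³b²)ᵏ = e is 3.

Answer: 3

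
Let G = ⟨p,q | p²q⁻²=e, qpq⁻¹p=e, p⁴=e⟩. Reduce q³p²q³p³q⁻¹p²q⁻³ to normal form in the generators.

Multiply left to right, reducing at each step:
  (q⁻¹) · p² = q
  q · q³ = e
  e · p³ = p³
  (p³) · q⁻¹ = pq
  (pq) · p² = pq⁻¹
  (pq⁻¹) · q⁻³ = p

Answer: p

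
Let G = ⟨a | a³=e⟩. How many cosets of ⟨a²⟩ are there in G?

First find ord(a²) by computing successive powers:
  (a²)¹ = a², (a²)² = a, (a²)³ = e.
So |⟨a²⟩| = ord(a²) = 3. With |G| = 3, by Lagrange [G : ⟨a²⟩] = 3/3 = 1.

Answer: 1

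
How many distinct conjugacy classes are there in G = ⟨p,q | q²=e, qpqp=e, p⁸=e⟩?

The conjugacy classes (representative and size) are:
  [e] (size 1), [p] (size 2), [p⁶] (size 2), [p³] (size 2), [p⁴] (size 1), [q] (size 4), [p⁵q] (size 4).
Class equation: 1 + 2 + 2 + 2 + 1 + 4 + 4 = 16 = |G|. So G has 7 conjugacy classes.

Answer: 7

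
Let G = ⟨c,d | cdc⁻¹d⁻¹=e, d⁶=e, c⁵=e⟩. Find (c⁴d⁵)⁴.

Compute successive powers of (c⁴d⁵), reducing at each step:
  (c⁴d⁵)²: (c⁴d⁵) · c⁴ = c³d⁵;   (c³d⁵) · d⁵ = c³d⁴
  (c⁴d⁵)³: (c³d⁴) · c⁴ = c²d⁴;   (c²d⁴) · d⁵ = c²d³
  (c⁴d⁵)⁴: (c²d³) · c⁴ = cd³;   (cd³) · d⁵ = cd²

Answer: cd²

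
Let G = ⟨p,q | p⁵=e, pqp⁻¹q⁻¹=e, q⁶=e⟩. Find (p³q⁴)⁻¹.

The order of (p³q⁴) is 15 (smallest k with (p³q⁴)ᵏ = e), so (p³q⁴)⁻¹ = (p³q⁴)¹⁴ = p²q².
Check: (p³q⁴) · (p²q²) → (p³q⁴) · p² = q⁴;   (q⁴) · q² = e, giving e as required.

Answer: p²q²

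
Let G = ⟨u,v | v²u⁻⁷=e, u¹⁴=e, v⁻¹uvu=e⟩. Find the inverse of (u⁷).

The order of (u⁷) is 2 (smallest k with (u⁷)ᵏ = e), so (u⁷)⁻¹ = (u⁷)¹ = u⁷.
Check: (u⁷) · (u⁷) → (u⁷) · u⁷ = e, giving e as required.

Answer: u⁷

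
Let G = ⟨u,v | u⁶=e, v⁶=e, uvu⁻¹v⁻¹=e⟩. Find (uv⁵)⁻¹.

The order of (uv⁵) is 6 (smallest k with (uv⁵)ᵏ = e), so (uv⁵)⁻¹ = (uv⁵)⁵ = u⁵v.
Check: (uv⁵) · (u⁵v) → (uv⁵) · u⁵ = v⁵;   (v⁵) · v = e, giving e as required.

Answer: u⁵v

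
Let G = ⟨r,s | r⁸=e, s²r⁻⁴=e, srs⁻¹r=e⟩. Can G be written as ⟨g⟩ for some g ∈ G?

Every cyclic group is abelian. But r·s = rs while s·r = r³s⁻¹, so r·s ≠ s·r and G is not abelian. Hence G is not cyclic.

Answer: No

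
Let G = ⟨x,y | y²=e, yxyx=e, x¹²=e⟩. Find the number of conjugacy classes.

The conjugacy classes (representative and size) are:
  [e] (size 1), [x¹¹] (size 2), [x²] (size 2), [x⁹] (size 2), [x⁴] (size 2), [x⁵] (size 2), [x⁶] (size 1), [y] (size 6), [xy] (size 6).
Class equation: 1 + 2 + 2 + 2 + 2 + 2 + 1 + 6 + 6 = 24 = |G|. So G has 9 conjugacy classes.

Answer: 9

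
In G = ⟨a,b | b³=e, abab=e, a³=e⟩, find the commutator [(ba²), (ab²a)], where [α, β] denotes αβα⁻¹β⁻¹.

[(ba²), (ab²a)] = (ba²)·(ab²a)·(ba²)⁻¹·(ab²a)⁻¹.
  (ba²) · (ab²a) = a
  a · (ab²) = a²b²
  (a²b²) · (ab²a) = ab

Answer: ab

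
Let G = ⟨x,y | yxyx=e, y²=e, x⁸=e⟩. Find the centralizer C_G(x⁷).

⟨x⁷⟩ ⊆ C_G(x⁷) since powers of x⁷ commute with x⁷; so |C_G(x⁷)| ≥ |⟨x⁷⟩| = 8.
By orbit–stabilizer, |C_G(x⁷)| = |G| / |conj. class of x⁷| = 16 / 2 = 8.
The 8 elements commuting with x⁷ are {e, x, x², x³, x⁴, x⁵, x⁶, x⁷}.

Answer: {e, x, x², x³, x⁴, x⁵, x⁶, x⁷}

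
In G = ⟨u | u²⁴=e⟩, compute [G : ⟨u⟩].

First find ord(u) by computing successive powers:
  u¹ = u, u² = u², u³ = u³, u⁴ = u⁴, u⁵ = u⁵, u⁶ = u⁶, u⁷ = u⁷, u⁸ = u⁸, u⁹ = u⁹, u¹⁰ = u¹⁰, u¹¹ = u¹¹, u¹² = u¹², u¹³ = u¹³, u¹⁴ = u¹⁴, u¹⁵ = u¹⁵, u¹⁶ = u¹⁶, u¹⁷ = u¹⁷, u¹⁸ = u¹⁸, u¹⁹ = u¹⁹, u²⁰ = u²⁰, u²¹ = u²¹, u²² = u²², u²³ = u²³, u²⁴ = e.
So |⟨u⟩| = ord(u) = 24. With |G| = 24, by Lagrange [G : ⟨u⟩] = 24/24 = 1.

Answer: 1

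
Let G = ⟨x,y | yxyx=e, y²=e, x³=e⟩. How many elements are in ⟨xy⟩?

|⟨xy⟩| equals the order of xy. Compute successive powers until reaching e:
  (xy)¹ = xy, (xy)² = e.
The smallest positive k with (xy)ᵏ = e is 2, so |⟨xy⟩| = 2.

Answer: 2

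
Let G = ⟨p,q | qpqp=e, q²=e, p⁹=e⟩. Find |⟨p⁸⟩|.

|⟨p⁸⟩| equals the order of p⁸. Compute successive powers until reaching e:
  (p⁸)¹ = p⁸, (p⁸)² = p⁷, (p⁸)³ = p⁶, (p⁸)⁴ = p⁵, (p⁸)⁵ = p⁴, (p⁸)⁶ = p³, (p⁸)⁷ = p², (p⁸)⁸ = p, (p⁸)⁹ = e.
The smallest positive k with (p⁸)ᵏ = e is 9, so |⟨p⁸⟩| = 9.

Answer: 9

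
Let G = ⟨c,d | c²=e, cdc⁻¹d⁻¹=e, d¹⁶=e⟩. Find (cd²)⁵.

Compute successive powers of (cd²), reducing at each step:
  (cd²)²: (cd²) · c = d²;   (d²) · d² = d⁴
  (cd²)³: (d⁴) · c = cd⁴;   (cd⁴) · d² = cd⁶
  (cd²)⁴: (cd⁶) · c = d⁶;   (d⁶) · d² = d⁸
  (cd²)⁵: (d⁸) · c = cd⁸;   (cd⁸) · d² = cd¹⁰

Answer: cd¹⁰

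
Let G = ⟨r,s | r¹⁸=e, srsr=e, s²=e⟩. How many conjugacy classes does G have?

The conjugacy classes (representative and size) are:
  [e] (size 1), [r] (size 2), [r²] (size 2), [r³] (size 2), [r¹⁴] (size 2), [r⁵] (size 2), [r¹²] (size 2), [r⁷] (size 2), [r¹⁰] (size 2), [r⁹] (size 1), [r¹⁰s] (size 9), [rs] (size 9).
Class equation: 1 + 2 + 2 + 2 + 2 + 2 + 2 + 2 + 2 + 1 + 9 + 9 = 36 = |G|. So G has 12 conjugacy classes.

Answer: 12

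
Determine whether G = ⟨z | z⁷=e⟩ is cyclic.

|G| = 7. The element z has order 7 (its powers give 7 distinct elements), so ⟨z⟩ = G and G is cyclic.

Answer: Yes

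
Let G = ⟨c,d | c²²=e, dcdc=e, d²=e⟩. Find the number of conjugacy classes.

The conjugacy classes (representative and size) are:
  [e] (size 1), [c] (size 2), [c²] (size 2), [c¹⁹] (size 2), [c⁴] (size 2), [c⁵] (size 2), [c⁶] (size 2), [c⁷] (size 2), [c⁸] (size 2), [c¹³] (size 2), [c¹⁰] (size 2), [c¹¹] (size 1), [c⁶d] (size 11), [cd] (size 11).
Class equation: 1 + 2 + 2 + 2 + 2 + 2 + 2 + 2 + 2 + 2 + 2 + 1 + 11 + 11 = 44 = |G|. So G has 14 conjugacy classes.

Answer: 14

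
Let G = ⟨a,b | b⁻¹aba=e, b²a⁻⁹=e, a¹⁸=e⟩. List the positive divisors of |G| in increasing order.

|G| = 36 = 2² · 3². By Lagrange's theorem the order of any subgroup divides 36; the divisors of 36 are 1, 2, 3, 4, 6, 9, 12, 18, 36.

Answer: 1, 2, 3, 4, 6, 9, 12, 18, 36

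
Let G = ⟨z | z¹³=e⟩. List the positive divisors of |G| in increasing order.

|G| = 13 = 13. By Lagrange's theorem the order of any subgroup divides 13; the divisors of 13 are 1, 13.

Answer: 1, 13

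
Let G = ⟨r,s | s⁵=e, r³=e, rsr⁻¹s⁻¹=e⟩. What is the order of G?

Enumerate words in the generators, reducing via the relations: the distinct elements are
  {e, r, s, rs, r², s², s³, s⁴, rs², rs³, rs⁴, r²s, r²s², r²s³, r²s⁴}.
No further products give new elements, so |G| = 15.

Answer: 15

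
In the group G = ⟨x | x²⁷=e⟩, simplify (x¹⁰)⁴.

Compute successive powers of (x¹⁰), reducing at each step:
  (x¹⁰)²: (x¹⁰) · x¹⁰ = x²⁰
  (x¹⁰)³: (x²⁰) · x¹⁰ = x³
  (x¹⁰)⁴: (x³) · x¹⁰ = x¹³

Answer: x¹³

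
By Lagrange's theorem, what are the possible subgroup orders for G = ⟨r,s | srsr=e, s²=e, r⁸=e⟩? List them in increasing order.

|G| = 16 = 2⁴. By Lagrange's theorem the order of any subgroup divides 16; the divisors of 16 are 1, 2, 4, 8, 16.

Answer: 1, 2, 4, 8, 16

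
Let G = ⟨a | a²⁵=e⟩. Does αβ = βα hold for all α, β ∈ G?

G has a single generator, so G is cyclic and hence abelian.

Answer: Yes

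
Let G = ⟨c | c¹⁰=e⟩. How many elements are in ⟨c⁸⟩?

|⟨c⁸⟩| equals the order of c⁸. Compute successive powers until reaching e:
  (c⁸)¹ = c⁸, (c⁸)² = c⁶, (c⁸)³ = c⁴, (c⁸)⁴ = c², (c⁸)⁵ = e.
The smallest positive k with (c⁸)ᵏ = e is 5, so |⟨c⁸⟩| = 5.

Answer: 5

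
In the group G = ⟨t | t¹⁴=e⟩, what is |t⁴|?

Compute successive powers until reaching e:
  (t⁴)¹ = t⁴, (t⁴)² = t⁸, (t⁴)³ = t¹², (t⁴)⁴ = t², (t⁴)⁵ = t⁶, (t⁴)⁶ = t¹⁰, (t⁴)⁷ = e.
The smallest positive k with (t⁴)ᵏ = e is 7.

Answer: 7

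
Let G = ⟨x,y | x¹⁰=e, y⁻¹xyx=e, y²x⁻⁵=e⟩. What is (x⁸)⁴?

Compute successive powers of (x⁸), reducing at each step:
  (x⁸)²: (x⁸) · x⁸ = x⁶
  (x⁸)³: (x⁶) · x⁸ = x⁴
  (x⁸)⁴: (x⁴) · x⁸ = x²

Answer: x²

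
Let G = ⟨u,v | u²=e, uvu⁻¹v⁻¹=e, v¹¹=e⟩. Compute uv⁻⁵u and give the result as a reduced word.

Multiply left to right, reducing at each step:
  u · v⁻⁵ = uv⁶
  (uv⁶) · u = v⁶

Answer: v⁶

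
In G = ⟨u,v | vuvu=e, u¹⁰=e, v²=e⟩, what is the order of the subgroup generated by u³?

|⟨u³⟩| equals the order of u³. Compute successive powers until reaching e:
  (u³)¹ = u³, (u³)² = u⁶, (u³)³ = u⁹, (u³)⁴ = u², (u³)⁵ = u⁵, (u³)⁶ = u⁸, (u³)⁷ = u, (u³)⁸ = u⁴, (u³)⁹ = u⁷, (u³)¹⁰ = e.
The smallest positive k with (u³)ᵏ = e is 10, so |⟨u³⟩| = 10.

Answer: 10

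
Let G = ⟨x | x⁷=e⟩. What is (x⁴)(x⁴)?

Compute (x⁴) · (x⁴) by multiplying left to right and reducing via the relations at each step:
  (x⁴) · x⁴ = x

Answer: x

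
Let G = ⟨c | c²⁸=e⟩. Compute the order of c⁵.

Compute successive powers until reaching e:
  (c⁵)¹ = c⁵, (c⁵)² = c¹⁰, (c⁵)³ = c¹⁵, (c⁵)⁴ = c²⁰, (c⁵)⁵ = c²⁵, (c⁵)⁶ = c², (c⁵)⁷ = c⁷, (c⁵)⁸ = c¹², (c⁵)⁹ = c¹⁷, (c⁵)¹⁰ = c²², (c⁵)¹¹ = c²⁷, (c⁵)¹² = c⁴, (c⁵)¹³ = c⁹, (c⁵)¹⁴ = c¹⁴, (c⁵)¹⁵ = c¹⁹, (c⁵)¹⁶ = c²⁴, (c⁵)¹⁷ = c, (c⁵)¹⁸ = c⁶, (c⁵)¹⁹ = c¹¹, (c⁵)²⁰ = c¹⁶, (c⁵)²¹ = c²¹, (c⁵)²² = c²⁶, (c⁵)²³ = c³, (c⁵)²⁴ = c⁸, (c⁵)²⁵ = c¹³, (c⁵)²⁶ = c¹⁸, (c⁵)²⁷ = c²³, (c⁵)²⁸ = e.
The smallest positive k with (c⁵)ᵏ = e is 28.

Answer: 28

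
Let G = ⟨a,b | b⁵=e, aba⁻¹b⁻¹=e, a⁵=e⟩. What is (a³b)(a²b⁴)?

Compute (a³b) · (a²b⁴) by multiplying left to right and reducing via the relations at each step:
  (a³b) · a² = b
  b · b⁴ = e

Answer: e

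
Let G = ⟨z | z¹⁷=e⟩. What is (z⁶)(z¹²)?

Compute (z⁶) · (z¹²) by multiplying left to right and reducing via the relations at each step:
  (z⁶) · z¹² = z

Answer: z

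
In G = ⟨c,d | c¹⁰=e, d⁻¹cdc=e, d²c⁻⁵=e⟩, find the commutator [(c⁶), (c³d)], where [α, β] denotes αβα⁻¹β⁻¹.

[(c⁶), (c³d)] = (c⁶)·(c³d)·(c⁶)⁻¹·(c³d)⁻¹.
  (c⁶) · (c³d) = c⁴d⁻¹
  (c⁴d⁻¹) · (c⁴) = d⁻¹
  (d⁻¹) · (c³d⁻¹) = c²

Answer: c²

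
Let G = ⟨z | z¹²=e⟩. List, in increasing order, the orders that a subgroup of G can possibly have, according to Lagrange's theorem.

|G| = 12 = 2² · 3. By Lagrange's theorem the order of any subgroup divides 12; the divisors of 12 are 1, 2, 3, 4, 6, 12.

Answer: 1, 2, 3, 4, 6, 12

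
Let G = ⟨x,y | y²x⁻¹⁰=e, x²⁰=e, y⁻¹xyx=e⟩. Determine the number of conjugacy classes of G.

The conjugacy classes (representative and size) are:
  [e] (size 1), [x] (size 2), [x²] (size 2), [x³] (size 2), [x⁴] (size 2), [x⁵] (size 2), [x¹⁴] (size 2), [x⁷] (size 2), [x⁸] (size 2), [x¹¹] (size 2), [x¹⁰] (size 1), [x²y⁻¹] (size 10), [x⁹y] (size 10).
Class equation: 1 + 2 + 2 + 2 + 2 + 2 + 2 + 2 + 2 + 2 + 1 + 10 + 10 = 40 = |G|. So G has 13 conjugacy classes.

Answer: 13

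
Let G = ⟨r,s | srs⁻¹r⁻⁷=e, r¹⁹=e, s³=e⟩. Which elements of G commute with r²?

⟨r²⟩ ⊆ C_G(r²) since powers of r² commute with r²; so |C_G(r²)| ≥ |⟨r²⟩| = 19.
By orbit–stabilizer, |C_G(r²)| = |G| / |conj. class of r²| = 57 / 3 = 19.
The 19 elements commuting with r² are {e, r, r², r³, r⁴, r⁵, r⁶, r⁷, r⁸, r⁹, r¹⁰, r¹¹, r¹², r¹³, r¹⁴, r¹⁵, r¹⁶, r¹⁷, r¹⁸}.

Answer: {e, r, r², r³, r⁴, r⁵, r⁶, r⁷, r⁸, r⁹, r¹⁰, r¹¹, r¹², r¹³, r¹⁴, r¹⁵, r¹⁶, r¹⁷, r¹⁸}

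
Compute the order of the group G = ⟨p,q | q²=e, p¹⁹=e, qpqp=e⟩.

Enumerate words in the generators, reducing via the relations: the distinct elements are
  {e, p, q, pq, p², p³, p⁴, p⁵, p⁶, p⁷, p⁸, p⁹, p²q, p³q, p¹², p¹³, p¹¹, p¹⁰, p¹⁴, p¹⁵, p¹⁶, p¹⁷, p¹⁸, p⁴q, p⁵q, p⁶q, p⁷q, p⁸q, p⁹q, p¹²q, p¹³q, p¹¹q, p¹⁰q, p¹⁴q, p¹⁵q, p¹⁶q, p¹⁷q, p¹⁸q}.
No further products give new elements, so |G| = 38.

Answer: 38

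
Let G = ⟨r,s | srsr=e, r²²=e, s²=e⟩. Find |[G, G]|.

G' = [G, G] is generated by all commutators. The generator-pair commutators are: [r, s] = r².
The subgroup they normally generate is {e, r², r⁴, r⁶, r⁸, r¹⁰, r¹², r¹⁴, r¹⁶, r¹⁸, r²⁰}, of order 11.
Check: |G/G'| = 44/11 = 4 is the order of the abelianisation.

Answer: 11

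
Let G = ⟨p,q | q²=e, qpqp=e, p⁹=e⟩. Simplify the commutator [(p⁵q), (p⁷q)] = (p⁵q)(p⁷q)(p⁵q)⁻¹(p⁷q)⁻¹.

[(p⁵q), (p⁷q)] = (p⁵q)·(p⁷q)·(p⁵q)⁻¹·(p⁷q)⁻¹.
  (p⁵q) · (p⁷q) = p⁷
  (p⁷) · (p⁵q) = p³q
  (p³q) · (p⁷q) = p⁵

Answer: p⁵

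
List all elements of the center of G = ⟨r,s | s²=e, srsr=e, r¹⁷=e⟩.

An element z ∈ Z(G) iff z commutes with every generator.
For example e is central: e·r = r = r·e; e·s = s = s·e.
Whereas r ∉ Z(G) since r·s = rs ≠ r¹⁶s = s·r.
Checking each of the 34 elements this way gives Z(G) = {e}, of order 1.

Answer: {e}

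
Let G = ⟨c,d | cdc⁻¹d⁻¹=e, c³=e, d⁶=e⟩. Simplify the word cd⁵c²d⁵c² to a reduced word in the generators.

Multiply left to right, reducing at each step:
  c · d⁵ = cd⁵
  (cd⁵) · c² = d⁵
  (d⁵) · d⁵ = d⁴
  (d⁴) · c² = c²d⁴

Answer: c²d⁴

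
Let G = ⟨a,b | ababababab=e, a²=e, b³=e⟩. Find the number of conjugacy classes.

The conjugacy classes (representative and size) are:
  [e] (size 1), [abab²abab²a] (size 15), [babab²a] (size 20), [ab²ab²a] (size 12), [b²abab²] (size 12).
Class equation: 1 + 15 + 20 + 12 + 12 = 60 = |G|. So G has 5 conjugacy classes.

Answer: 5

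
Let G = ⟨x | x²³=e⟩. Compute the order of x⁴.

Compute successive powers until reaching e:
  (x⁴)¹ = x⁴, (x⁴)² = x⁸, (x⁴)³ = x¹², (x⁴)⁴ = x¹⁶, (x⁴)⁵ = x²⁰, (x⁴)⁶ = x, (x⁴)⁷ = x⁵, (x⁴)⁸ = x⁹, (x⁴)⁹ = x¹³, (x⁴)¹⁰ = x¹⁷, (x⁴)¹¹ = x²¹, (x⁴)¹² = x², (x⁴)¹³ = x⁶, (x⁴)¹⁴ = x¹⁰, (x⁴)¹⁵ = x¹⁴, (x⁴)¹⁶ = x¹⁸, (x⁴)¹⁷ = x²², (x⁴)¹⁸ = x³, (x⁴)¹⁹ = x⁷, (x⁴)²⁰ = x¹¹, (x⁴)²¹ = x¹⁵, (x⁴)²² = x¹⁹, (x⁴)²³ = e.
The smallest positive k with (x⁴)ᵏ = e is 23.

Answer: 23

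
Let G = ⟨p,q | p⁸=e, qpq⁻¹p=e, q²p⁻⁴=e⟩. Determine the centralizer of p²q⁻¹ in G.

⟨p²q⁻¹⟩ ⊆ C_G(p²q⁻¹) since powers of p²q⁻¹ commute with p²q⁻¹; so |C_G(p²q⁻¹)| ≥ |⟨p²q⁻¹⟩| = 4.
By orbit–stabilizer, |C_G(p²q⁻¹)| = |G| / |conj. class of p²q⁻¹| = 16 / 4 = 4.
The 4 elements commuting with p²q⁻¹ are {e, p⁴, p²q, p²q⁻¹}.

Answer: {e, p⁴, p²q, p²q⁻¹}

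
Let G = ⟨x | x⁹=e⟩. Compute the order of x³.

Compute successive powers until reaching e:
  (x³)¹ = x³, (x³)² = x⁶, (x³)³ = e.
The smallest positive k with (x³)ᵏ = e is 3.

Answer: 3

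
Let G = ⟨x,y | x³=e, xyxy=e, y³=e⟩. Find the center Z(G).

An element z ∈ Z(G) iff z commutes with every generator.
For example e is central: e·x = x = x·e; e·y = y = y·e.
Whereas x ∉ Z(G) since x·y = xy ≠ x²y² = y·x.
Checking each of the 12 elements this way gives Z(G) = {e}, of order 1.

Answer: {e}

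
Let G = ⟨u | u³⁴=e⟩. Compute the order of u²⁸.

Compute successive powers until reaching e:
  (u²⁸)¹ = u²⁸, (u²⁸)² = u²², (u²⁸)³ = u¹⁶, (u²⁸)⁴ = u¹⁰, (u²⁸)⁵ = u⁴, (u²⁸)⁶ = u³², (u²⁸)⁷ = u²⁶, (u²⁸)⁸ = u²⁰, (u²⁸)⁹ = u¹⁴, (u²⁸)¹⁰ = u⁸, (u²⁸)¹¹ = u², (u²⁸)¹² = u³⁰, (u²⁸)¹³ = u²⁴, (u²⁸)¹⁴ = u¹⁸, (u²⁸)¹⁵ = u¹², (u²⁸)¹⁶ = u⁶, (u²⁸)¹⁷ = e.
The smallest positive k with (u²⁸)ᵏ = e is 17.

Answer: 17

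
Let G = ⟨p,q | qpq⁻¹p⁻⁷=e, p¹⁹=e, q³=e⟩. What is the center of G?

An element z ∈ Z(G) iff z commutes with every generator.
For example e is central: e·p = p = p·e; e·q = q = q·e.
Whereas p ∉ Z(G) since p·q = pq ≠ p⁷q = q·p.
Checking each of the 57 elements this way gives Z(G) = {e}, of order 1.

Answer: {e}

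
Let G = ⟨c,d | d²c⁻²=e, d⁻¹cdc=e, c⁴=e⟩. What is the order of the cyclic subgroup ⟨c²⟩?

|⟨c²⟩| equals the order of c². Compute successive powers until reaching e:
  (c²)¹ = c², (c²)² = e.
The smallest positive k with (c²)ᵏ = e is 2, so |⟨c²⟩| = 2.

Answer: 2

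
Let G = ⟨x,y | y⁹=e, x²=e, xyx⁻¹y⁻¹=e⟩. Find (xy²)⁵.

Compute successive powers of (xy²), reducing at each step:
  (xy²)²: (xy²) · x = y²;   (y²) · y² = y⁴
  (xy²)³: (y⁴) · x = xy⁴;   (xy⁴) · y² = xy⁶
  (xy²)⁴: (xy⁶) · x = y⁶;   (y⁶) · y² = y⁸
  (xy²)⁵: (y⁸) · x = xy⁸;   (xy⁸) · y² = xy

Answer: xy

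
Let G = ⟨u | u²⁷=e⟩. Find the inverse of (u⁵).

The order of (u⁵) is 27 (smallest k with (u⁵)ᵏ = e), so (u⁵)⁻¹ = (u⁵)²⁶ = u²².
Check: (u⁵) · (u²²) → (u⁵) · u²² = e, giving e as required.

Answer: u²²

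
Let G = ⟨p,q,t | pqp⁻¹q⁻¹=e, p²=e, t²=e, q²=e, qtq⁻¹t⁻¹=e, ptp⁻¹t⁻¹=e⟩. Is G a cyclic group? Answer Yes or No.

|G| = 8, but the maximum element order in G is 2 < 8. No single element generates all of G, so G is not cyclic.

Answer: No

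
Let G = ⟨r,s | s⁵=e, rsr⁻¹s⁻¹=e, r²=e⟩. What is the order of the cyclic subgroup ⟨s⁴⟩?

|⟨s⁴⟩| equals the order of s⁴. Compute successive powers until reaching e:
  (s⁴)¹ = s⁴, (s⁴)² = s³, (s⁴)³ = s², (s⁴)⁴ = s, (s⁴)⁵ = e.
The smallest positive k with (s⁴)ᵏ = e is 5, so |⟨s⁴⟩| = 5.

Answer: 5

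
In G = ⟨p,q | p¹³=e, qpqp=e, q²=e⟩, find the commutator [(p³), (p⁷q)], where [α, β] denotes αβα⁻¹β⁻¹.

[(p³), (p⁷q)] = (p³)·(p⁷q)·(p³)⁻¹·(p⁷q)⁻¹.
  (p³) · (p⁷q) = p¹⁰q
  (p¹⁰q) · (p¹⁰) = q
  q · (p⁷q) = p⁶

Answer: p⁶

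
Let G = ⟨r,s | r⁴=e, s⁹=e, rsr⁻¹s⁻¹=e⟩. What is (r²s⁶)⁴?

Compute successive powers of (r²s⁶), reducing at each step:
  (r²s⁶)²: (r²s⁶) · r² = s⁶;   (s⁶) · s⁶ = s³
  (r²s⁶)³: (s³) · r² = r²s³;   (r²s³) · s⁶ = r²
  (r²s⁶)⁴: (r²) · r² = e;   e · s⁶ = s⁶

Answer: s⁶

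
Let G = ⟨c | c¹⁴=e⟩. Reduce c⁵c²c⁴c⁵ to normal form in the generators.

Multiply left to right, reducing at each step:
  (c⁵) · c² = c⁷
  (c⁷) · c⁴ = c¹¹
  (c¹¹) · c⁵ = c²

Answer: c²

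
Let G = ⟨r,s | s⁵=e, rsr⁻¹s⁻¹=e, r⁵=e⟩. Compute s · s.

Compute s · s by multiplying left to right and reducing via the relations at each step:
  s · s = s²

Answer: s²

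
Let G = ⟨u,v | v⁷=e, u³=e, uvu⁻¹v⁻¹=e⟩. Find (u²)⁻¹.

The order of (u²) is 3 (smallest k with (u²)ᵏ = e), so (u²)⁻¹ = (u²)² = u.
Check: (u²) · u → (u²) · u = e, giving e as required.

Answer: u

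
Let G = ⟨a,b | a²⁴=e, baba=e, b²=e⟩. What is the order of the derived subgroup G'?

G' = [G, G] is generated by all commutators. The generator-pair commutators are: [a, b] = a².
The subgroup they normally generate is {e, a², a⁴, a⁶, a⁸, a¹⁰, a¹², a¹⁴, a¹⁶, a¹⁸, a²⁰, a²²}, of order 12.
Check: |G/G'| = 48/12 = 4 is the order of the abelianisation.

Answer: 12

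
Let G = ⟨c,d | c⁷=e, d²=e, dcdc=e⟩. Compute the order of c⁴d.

Compute successive powers until reaching e:
  (c⁴d)¹ = c⁴d, (c⁴d)² = e.
The smallest positive k with (c⁴d)ᵏ = e is 2.

Answer: 2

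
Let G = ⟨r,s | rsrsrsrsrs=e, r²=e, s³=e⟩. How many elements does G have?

Enumerate words in the generators, reducing via the relations: the distinct elements are
  {e, r, s, rs, sr, s², rsr, rs², srs, s²r, rsrs, rs²r, srsr, srs², s²rs, rsrsr, rsrs², rs²rs, srs²r, s²rsr, s²rs², rsrs²r, rs²rsr, rs²rs², srsrs², srs²rs, s²rsrs, s²rs²r, rsrs²rs, rs²rsrs, rs²rs²r, srsrs²r, srs²rsr, srs²rs², s²rsrs², s²rs²rs, rsrs²rsr, rsrs²rs², rs²rsrs², srsrs²rs, srs²rsrs, s²rsrs²r, s²rs²rsr, rsrs²rsrs, rs²rsrs²r, srsrs²rs², srs²rsrs², s²rsrs²rs, s²rs²rsrs, rsrs²rsrs², rs²rsrs²rs, srs²rsrs²r, s²rsrs²rsr, s²rsrs²rs², s²rs²rsrs², rsrs²rsrs²r, rs²rsrs²rsr, rs²rsrs²rs², srs²rsrs²rs, rsrs²rsrs²rs}.
No further products give new elements, so |G| = 60.

Answer: 60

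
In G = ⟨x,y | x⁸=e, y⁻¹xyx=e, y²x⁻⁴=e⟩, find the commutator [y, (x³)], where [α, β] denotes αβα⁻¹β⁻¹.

[y, (x³)] = y·(x³)·y⁻¹·(x³)⁻¹.
  y · (x³) = xy⁻¹
  (xy⁻¹) · (y⁻¹) = x⁵
  (x⁵) · (x⁵) = x²

Answer: x²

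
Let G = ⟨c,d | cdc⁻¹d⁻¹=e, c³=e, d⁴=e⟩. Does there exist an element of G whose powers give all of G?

|G| = 12. The element cd has order 12 (its powers give 12 distinct elements), so ⟨cd⟩ = G and G is cyclic.

Answer: Yes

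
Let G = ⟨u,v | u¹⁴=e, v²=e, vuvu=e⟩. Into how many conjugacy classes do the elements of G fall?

The conjugacy classes (representative and size) are:
  [e] (size 1), [u¹³] (size 2), [u²] (size 2), [u³] (size 2), [u¹⁰] (size 2), [u⁵] (size 2), [u⁸] (size 2), [u⁷] (size 1), [u⁶v] (size 7), [u⁹v] (size 7).
Class equation: 1 + 2 + 2 + 2 + 2 + 2 + 2 + 1 + 7 + 7 = 28 = |G|. So G has 10 conjugacy classes.

Answer: 10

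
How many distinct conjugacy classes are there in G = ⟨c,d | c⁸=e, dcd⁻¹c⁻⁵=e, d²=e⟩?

The conjugacy classes (representative and size) are:
  [e] (size 1), [c⁵] (size 2), [c²] (size 1), [c⁷] (size 2), [c⁴] (size 1), [c⁶] (size 1), [d] (size 2), [c⁵d] (size 2), [c²d] (size 2), [c³d] (size 2).
Class equation: 1 + 2 + 1 + 2 + 1 + 1 + 2 + 2 + 2 + 2 = 16 = |G|. So G has 10 conjugacy classes.

Answer: 10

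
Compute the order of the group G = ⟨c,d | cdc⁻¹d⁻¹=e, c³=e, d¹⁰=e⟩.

Enumerate words in the generators, reducing via the relations: the distinct elements are
  {c, d, e, cd, c², d², d³, d⁴, d⁵, d⁶, d⁷, d⁸, d⁹, cd², cd³, cd⁴, cd⁵, cd⁶, cd⁷, cd⁸, cd⁹, c²d, c²d², c²d³, c²d⁴, c²d⁵, c²d⁶, c²d⁷, c²d⁸, c²d⁹}.
No further products give new elements, so |G| = 30.

Answer: 30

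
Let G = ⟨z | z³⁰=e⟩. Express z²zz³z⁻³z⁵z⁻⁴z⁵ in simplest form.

Multiply left to right, reducing at each step:
  (z²) · z = z³
  (z³) · z³ = z⁶
  (z⁶) · z⁻³ = z³
  (z³) · z⁵ = z⁸
  (z⁸) · z⁻⁴ = z⁴
  (z⁴) · z⁵ = z⁹

Answer: z⁹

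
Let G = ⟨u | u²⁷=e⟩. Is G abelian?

G has a single generator, so G is cyclic and hence abelian.

Answer: Yes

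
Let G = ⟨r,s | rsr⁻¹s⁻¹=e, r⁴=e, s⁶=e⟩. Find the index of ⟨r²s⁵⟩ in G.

First find ord(r²s⁵) by computing successive powers:
  (r²s⁵)¹ = r²s⁵, (r²s⁵)² = s⁴, (r²s⁵)³ = r²s³, (r²s⁵)⁴ = s², (r²s⁵)⁵ = r²s, (r²s⁵)⁶ = e.
So |⟨r²s⁵⟩| = ord(r²s⁵) = 6. With |G| = 24, by Lagrange [G : ⟨r²s⁵⟩] = 24/6 = 4.

Answer: 4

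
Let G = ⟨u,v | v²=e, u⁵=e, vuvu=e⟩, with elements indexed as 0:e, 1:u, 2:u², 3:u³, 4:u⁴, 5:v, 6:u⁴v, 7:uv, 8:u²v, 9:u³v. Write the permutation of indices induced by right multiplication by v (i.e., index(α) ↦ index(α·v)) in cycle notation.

(0 5)(1 7)(2 8)(3 9)(4 6)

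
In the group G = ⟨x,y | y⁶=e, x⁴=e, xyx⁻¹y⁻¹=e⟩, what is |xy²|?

Compute successive powers until reaching e:
  (xy²)¹ = xy², (xy²)² = x²y⁴, (xy²)³ = x³, (xy²)⁴ = y², (xy²)⁵ = xy⁴, (xy²)⁶ = x², (xy²)⁷ = x³y², (xy²)⁸ = y⁴, (xy²)⁹ = x, (xy²)¹⁰ = x²y², (xy²)¹¹ = x³y⁴, (xy²)¹² = e.
The smallest positive k with (xy²)ᵏ = e is 12.

Answer: 12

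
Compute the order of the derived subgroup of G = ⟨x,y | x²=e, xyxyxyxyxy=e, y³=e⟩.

G' = [G, G] is generated by all commutators. The generator-pair commutators are: [x, y] = xyxy².
The subgroup they normally generate is {e, x, y, y², xy, xyx, xyxy, xyxyx, y²xy²x, y²xy², y²x, xy², yx, yxy, yxyx, xy²xy²x, xy²xy², xy²x, y²xy, y²xyx, y²xyxy, yxy²xy², yxy²x, yxy², xyxy², xy²xy, xy²xyx, xy²xyxy, xyxy²xy², xyxy²x, y²xy²xy, xyxy²xy, xyxy²xyx, xyxy²xyxy, y²xy²xyxy², y²xy²xyx, y²xy²xyxy, y²xyxy²xy², y²xyxy²x, y²xyxy², yxyxy², yxy²xy, yxy²xyx, yxy²xyxy, yxyxy²xy², yxyxy²x, yxyxy²xy, xy²xyxy²xy², xy²xyxy²x, xy²xyxy², y²xyxy²xy, y²xyxy²xyx, yxy²xyxy²x, yxy²xyxy², xy²xyxy²xy, xy²xyxy²xyx, xyxy²xyxy²x, xyxy²xyxy², xyxy²xyxy²xy, yxy²xyxy²xy}, of order 60.
Check: |G/G'| = 60/60 = 1 is the order of the abelianisation.

Answer: 60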